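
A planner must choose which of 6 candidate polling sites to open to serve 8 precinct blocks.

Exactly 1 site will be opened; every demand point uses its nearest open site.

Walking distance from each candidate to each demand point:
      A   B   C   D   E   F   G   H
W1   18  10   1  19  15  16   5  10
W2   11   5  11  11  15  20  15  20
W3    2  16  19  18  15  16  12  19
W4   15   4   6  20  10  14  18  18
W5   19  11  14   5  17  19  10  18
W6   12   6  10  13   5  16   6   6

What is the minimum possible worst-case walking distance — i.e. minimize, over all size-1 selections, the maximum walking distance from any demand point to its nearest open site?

16

Open {W6}.
  Farthest demand point is F at walking distance 16 (to W6); all others are ≤ 16.
With {W1} the worst case is 19.
With {W3} the worst case is 19.
No size-1 selection achieves below 16.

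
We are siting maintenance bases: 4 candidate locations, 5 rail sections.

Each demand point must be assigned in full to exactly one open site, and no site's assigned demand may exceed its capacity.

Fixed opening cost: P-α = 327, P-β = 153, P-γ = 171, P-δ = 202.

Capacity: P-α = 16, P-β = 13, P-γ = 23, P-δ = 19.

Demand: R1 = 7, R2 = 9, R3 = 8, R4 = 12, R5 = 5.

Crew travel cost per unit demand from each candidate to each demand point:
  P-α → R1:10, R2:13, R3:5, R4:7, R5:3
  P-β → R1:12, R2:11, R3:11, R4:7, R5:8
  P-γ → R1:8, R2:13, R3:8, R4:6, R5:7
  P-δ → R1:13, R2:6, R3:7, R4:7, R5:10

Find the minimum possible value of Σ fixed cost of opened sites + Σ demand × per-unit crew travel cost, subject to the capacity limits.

Open {P-γ, P-δ}; cheapest assignment that respects the capacities:
  P-γ (cap 23, load 22): R2, R3, R5 — cost 9×13 + 8×8 + 5×7 = 216
  P-δ (cap 19, load 19): R1, R4 — cost 7×13 + 12×7 = 175
  Shipping 391, fixed 373 → total 764.
  Any other capacity-feasible assignment to {P-γ, P-δ} ships for at least 391.
Compare {P-β, P-γ, P-δ}: its best feasible assignment gives total 804.
Compare {P-α, P-β, P-γ}: its best feasible assignment gives total 933.
Every other set of open sites that can feasibly serve all demand totals ≥ 804 even under its best assignment. Minimum: 764.

764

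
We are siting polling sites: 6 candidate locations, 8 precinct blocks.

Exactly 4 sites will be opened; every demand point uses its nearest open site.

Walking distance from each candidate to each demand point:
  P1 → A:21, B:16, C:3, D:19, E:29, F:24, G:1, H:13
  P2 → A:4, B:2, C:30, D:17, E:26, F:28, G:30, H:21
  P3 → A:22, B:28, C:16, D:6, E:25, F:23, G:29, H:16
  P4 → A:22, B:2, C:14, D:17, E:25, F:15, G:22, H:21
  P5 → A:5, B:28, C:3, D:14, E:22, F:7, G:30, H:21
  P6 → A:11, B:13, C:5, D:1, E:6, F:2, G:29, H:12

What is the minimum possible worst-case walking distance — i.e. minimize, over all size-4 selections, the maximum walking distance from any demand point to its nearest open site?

Open {P1, P2, P3, P6}.
  Farthest demand point is H at walking distance 12 (to P6); all others are ≤ 12.
With {P1, P2, P4, P6} the worst case is 12.
With {P1, P2, P5, P6} the worst case is 12.
No size-4 selection achieves below 12.

12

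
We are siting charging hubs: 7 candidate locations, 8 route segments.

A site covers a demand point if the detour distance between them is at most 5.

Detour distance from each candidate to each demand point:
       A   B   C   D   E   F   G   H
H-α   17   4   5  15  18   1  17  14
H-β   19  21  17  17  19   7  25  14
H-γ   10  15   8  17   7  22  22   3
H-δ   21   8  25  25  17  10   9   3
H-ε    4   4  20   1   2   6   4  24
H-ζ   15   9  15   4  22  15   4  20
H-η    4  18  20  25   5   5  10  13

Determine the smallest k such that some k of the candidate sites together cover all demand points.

Coverage sets (demand points within 5 of each site):
  H-α: {B, C, F}
  H-β: {}
  H-γ: {H}
  H-δ: {H}
  H-ε: {A, B, D, E, G}
  H-ζ: {D, G}
  H-η: {A, E, F}
No 2 sites suffice: every size-2 union leaves at least one demand point uncovered.
But {H-α, H-γ, H-ε} covers everything, so the minimum is 3.

3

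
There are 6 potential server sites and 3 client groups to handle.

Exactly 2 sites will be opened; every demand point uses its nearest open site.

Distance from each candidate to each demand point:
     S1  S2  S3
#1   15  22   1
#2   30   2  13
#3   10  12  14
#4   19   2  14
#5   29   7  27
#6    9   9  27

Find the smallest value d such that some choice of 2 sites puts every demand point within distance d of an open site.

Open {#1, #6}.
  Farthest demand point is S1 at distance 9 (to #6); all others are ≤ 9.
With {#1, #3} the worst case is 12.
With {#2, #3} the worst case is 13.
No size-2 selection achieves below 9.

9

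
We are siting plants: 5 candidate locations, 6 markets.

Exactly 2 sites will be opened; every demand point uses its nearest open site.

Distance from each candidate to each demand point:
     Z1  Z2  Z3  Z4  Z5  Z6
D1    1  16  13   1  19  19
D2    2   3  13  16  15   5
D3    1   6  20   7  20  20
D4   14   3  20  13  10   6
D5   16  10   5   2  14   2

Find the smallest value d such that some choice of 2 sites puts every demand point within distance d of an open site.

13

Open {D1, D4}.
  Farthest demand point is Z3 at distance 13 (to D1); all others are ≤ 13.
With {D2, D4} the worst case is 13.
With {D1, D5} the worst case is 14.
No size-2 selection achieves below 13.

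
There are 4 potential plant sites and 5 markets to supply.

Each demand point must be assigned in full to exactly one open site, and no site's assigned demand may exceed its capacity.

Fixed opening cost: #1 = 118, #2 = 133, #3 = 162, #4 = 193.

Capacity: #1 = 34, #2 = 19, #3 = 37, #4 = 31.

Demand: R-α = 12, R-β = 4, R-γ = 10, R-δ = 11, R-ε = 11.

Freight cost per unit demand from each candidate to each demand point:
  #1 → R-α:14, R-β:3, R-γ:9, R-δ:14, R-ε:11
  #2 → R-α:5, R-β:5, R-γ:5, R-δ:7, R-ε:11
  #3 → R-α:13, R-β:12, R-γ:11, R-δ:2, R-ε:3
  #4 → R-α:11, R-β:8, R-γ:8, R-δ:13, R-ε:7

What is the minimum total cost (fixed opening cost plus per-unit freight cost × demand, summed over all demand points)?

Open {#2, #3}; cheapest assignment that respects the capacities:
  #2 (cap 19, load 16): R-α, R-β — cost 12×5 + 4×5 = 80
  #3 (cap 37, load 32): R-γ, R-δ, R-ε — cost 10×11 + 11×2 + 11×3 = 165
  Shipping 245, fixed 295 → total 540.
  Any other capacity-feasible assignment to {#2, #3} ships for at least 245.
Compare {#1, #3}: its best feasible assignment gives total 593.
Compare {#1, #2, #3}: its best feasible assignment gives total 630.
Every other set of open sites that can feasibly serve all demand totals ≥ 593 even under its best assignment. Minimum: 540.

540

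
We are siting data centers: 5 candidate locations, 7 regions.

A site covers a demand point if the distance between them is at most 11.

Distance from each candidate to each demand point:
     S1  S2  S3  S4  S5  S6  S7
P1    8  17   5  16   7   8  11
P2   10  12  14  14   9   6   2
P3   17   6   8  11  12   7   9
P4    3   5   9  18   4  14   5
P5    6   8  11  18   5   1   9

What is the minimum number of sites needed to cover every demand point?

2

Coverage sets (demand points within 11 of each site):
  P1: {S1, S3, S5, S6, S7}
  P2: {S1, S5, S6, S7}
  P3: {S2, S3, S4, S6, S7}
  P4: {S1, S2, S3, S5, S7}
  P5: {S1, S2, S3, S5, S6, S7}
No single site covers all 7 demand points.
But {P1, P3} covers everything, so the minimum is 2.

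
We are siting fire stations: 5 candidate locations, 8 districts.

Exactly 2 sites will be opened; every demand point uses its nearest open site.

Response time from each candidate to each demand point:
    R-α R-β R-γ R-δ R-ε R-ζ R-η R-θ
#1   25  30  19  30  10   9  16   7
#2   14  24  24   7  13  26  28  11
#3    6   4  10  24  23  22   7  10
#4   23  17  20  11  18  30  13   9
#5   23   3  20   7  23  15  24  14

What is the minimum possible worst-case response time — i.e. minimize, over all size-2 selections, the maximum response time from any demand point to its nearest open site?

Open {#2, #3}.
  Farthest demand point is R-ζ at response time 22 (to #3); all others are ≤ 22.
With {#3, #4} the worst case is 22.
With {#1, #4} the worst case is 23.
No size-2 selection achieves below 22.

22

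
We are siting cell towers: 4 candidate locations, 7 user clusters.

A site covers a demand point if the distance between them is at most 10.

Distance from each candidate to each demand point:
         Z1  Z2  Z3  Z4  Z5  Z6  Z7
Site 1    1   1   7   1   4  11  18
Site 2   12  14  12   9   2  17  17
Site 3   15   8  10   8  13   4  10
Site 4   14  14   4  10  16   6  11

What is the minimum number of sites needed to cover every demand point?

Coverage sets (demand points within 10 of each site):
  Site 1: {Z1, Z2, Z3, Z4, Z5}
  Site 2: {Z4, Z5}
  Site 3: {Z2, Z3, Z4, Z6, Z7}
  Site 4: {Z3, Z4, Z6}
No single site covers all 7 demand points.
But {Site 1, Site 3} covers everything, so the minimum is 2.

2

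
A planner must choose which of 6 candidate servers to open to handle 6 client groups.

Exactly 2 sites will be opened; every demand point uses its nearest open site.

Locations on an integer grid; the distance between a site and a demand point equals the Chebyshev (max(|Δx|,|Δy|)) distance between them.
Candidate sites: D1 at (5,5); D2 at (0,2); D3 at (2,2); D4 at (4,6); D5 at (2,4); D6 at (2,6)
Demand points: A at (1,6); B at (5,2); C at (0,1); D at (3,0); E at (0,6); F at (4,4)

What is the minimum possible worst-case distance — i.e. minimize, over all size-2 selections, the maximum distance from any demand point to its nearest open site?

3

Open {D2, D5}.
  Farthest demand point is B at distance 3 (to D5); all others are ≤ 3.
With {D3, D5} the worst case is 3.
With {D3, D6} the worst case is 3.
No size-2 selection achieves below 3.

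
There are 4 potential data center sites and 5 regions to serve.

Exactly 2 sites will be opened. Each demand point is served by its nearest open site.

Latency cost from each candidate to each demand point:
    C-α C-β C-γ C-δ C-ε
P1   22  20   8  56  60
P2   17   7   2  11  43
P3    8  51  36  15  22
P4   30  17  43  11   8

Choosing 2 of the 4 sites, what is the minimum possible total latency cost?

45

Open {P2, P4}.
  C-α→P2 17, C-β→P2 7, C-γ→P2 2, C-δ→P2 11, C-ε→P4 8  ⇒ total 45.
Compare {P2, P3}: total 50.
Compare {P1, P4}: total 66.
No size-2 selection does better; minimum is 45.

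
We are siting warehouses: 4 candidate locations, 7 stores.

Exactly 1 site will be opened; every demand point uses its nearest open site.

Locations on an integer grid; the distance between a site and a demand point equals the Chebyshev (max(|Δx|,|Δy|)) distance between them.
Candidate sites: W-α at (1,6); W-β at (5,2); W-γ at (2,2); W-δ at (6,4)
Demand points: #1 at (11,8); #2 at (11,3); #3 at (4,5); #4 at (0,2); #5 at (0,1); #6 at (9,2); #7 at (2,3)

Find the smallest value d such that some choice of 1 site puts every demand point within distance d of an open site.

Open {W-β}.
  Farthest demand point is #1 at distance 6 (to W-β); all others are ≤ 6.
With {W-δ} the worst case is 6.
With {W-γ} the worst case is 9.
No size-1 selection achieves below 6.

6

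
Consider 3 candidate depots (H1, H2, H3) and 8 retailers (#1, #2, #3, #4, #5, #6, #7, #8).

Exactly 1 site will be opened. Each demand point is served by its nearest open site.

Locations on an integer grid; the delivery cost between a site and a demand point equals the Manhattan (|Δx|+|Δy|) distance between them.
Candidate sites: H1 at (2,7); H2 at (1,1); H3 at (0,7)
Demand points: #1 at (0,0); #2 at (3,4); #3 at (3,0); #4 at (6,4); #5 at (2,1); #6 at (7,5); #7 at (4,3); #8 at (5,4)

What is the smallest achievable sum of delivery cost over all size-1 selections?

41

Open {H2}.
  #1→H2 2, #2→H2 5, #3→H2 3, #4→H2 8, #5→H2 1, #6→H2 10, #7→H2 5, #8→H2 7  ⇒ total 41.
Compare {H1}: total 53.
Compare {H3}: total 65.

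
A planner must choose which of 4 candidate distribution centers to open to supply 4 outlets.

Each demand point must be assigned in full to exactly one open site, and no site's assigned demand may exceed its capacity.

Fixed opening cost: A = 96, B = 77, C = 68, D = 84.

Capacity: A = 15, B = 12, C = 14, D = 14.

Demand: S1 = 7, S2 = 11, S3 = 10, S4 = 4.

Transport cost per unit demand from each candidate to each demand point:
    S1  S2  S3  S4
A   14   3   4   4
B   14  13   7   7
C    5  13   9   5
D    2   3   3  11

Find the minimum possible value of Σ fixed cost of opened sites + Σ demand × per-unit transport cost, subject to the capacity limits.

Open {A, C, D}; cheapest assignment that respects the capacities:
  A (cap 15, load 15): S2, S4 — cost 11×3 + 4×4 = 49
  C (cap 14, load 7): S1 — cost 7×5 = 35
  D (cap 14, load 10): S3 — cost 10×3 = 30
  Shipping 114, fixed 248 → total 362.
  Any other capacity-feasible assignment to {A, C, D} ships for at least 114.
Compare {B, C, D}: its best feasible assignment gives total 387.
Compare {A, B, D}: its best feasible assignment gives total 390.
Every other set of open sites that can feasibly serve all demand totals ≥ 387 even under its best assignment. Minimum: 362.

362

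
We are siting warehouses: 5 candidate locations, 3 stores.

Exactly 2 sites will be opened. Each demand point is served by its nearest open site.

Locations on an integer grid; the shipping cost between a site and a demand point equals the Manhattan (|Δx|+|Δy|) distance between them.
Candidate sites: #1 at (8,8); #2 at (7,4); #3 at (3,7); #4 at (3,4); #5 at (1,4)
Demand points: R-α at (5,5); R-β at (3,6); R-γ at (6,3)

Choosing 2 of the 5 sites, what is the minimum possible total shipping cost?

Open {#2, #3}.
  R-α→#2 3, R-β→#3 1, R-γ→#2 2  ⇒ total 6.
Compare {#2, #4}: total 7.
Compare {#3, #4}: total 8.
No size-2 selection does better; minimum is 6.

6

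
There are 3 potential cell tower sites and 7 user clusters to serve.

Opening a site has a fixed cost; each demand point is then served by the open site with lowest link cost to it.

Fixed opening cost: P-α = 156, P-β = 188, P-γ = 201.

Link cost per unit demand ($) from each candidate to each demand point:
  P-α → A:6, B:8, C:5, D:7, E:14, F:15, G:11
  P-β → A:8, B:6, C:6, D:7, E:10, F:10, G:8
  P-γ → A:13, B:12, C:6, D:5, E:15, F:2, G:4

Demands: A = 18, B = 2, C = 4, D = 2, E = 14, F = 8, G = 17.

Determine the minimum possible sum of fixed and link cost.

738

Open {P-β}: assign each demand point to its cheapest open site.
  A→P-β 18×8=144, B→P-β 2×6=12, C→P-β 4×6=24, D→P-β 2×7=14, E→P-β 14×10=140, F→P-β 8×10=80, G→P-β 17×8=136
  link cost 550, fixed 188 → total 738.
Compare {P-γ}: link cost 586 + fixed 201 = 787.
Compare {P-α, P-γ}: link cost 434 + fixed 357 = 791.
Compare {P-β, P-γ}: link cost 414 + fixed 389 = 803.
All other subsets cost ≥ 787. Minimum total cost: 738.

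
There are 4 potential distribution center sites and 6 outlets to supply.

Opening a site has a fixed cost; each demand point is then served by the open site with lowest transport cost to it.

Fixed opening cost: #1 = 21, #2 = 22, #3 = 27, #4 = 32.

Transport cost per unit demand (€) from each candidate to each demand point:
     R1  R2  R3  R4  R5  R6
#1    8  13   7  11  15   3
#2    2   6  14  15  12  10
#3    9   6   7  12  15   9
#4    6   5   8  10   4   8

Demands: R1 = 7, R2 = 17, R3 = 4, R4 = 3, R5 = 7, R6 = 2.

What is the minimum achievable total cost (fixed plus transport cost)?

259

Open {#2, #4}: assign each demand point to its cheapest open site.
  R1→#2 7×2=14, R2→#4 17×5=85, R3→#4 4×8=32, R4→#4 3×10=30, R5→#4 7×4=28, R6→#4 2×8=16
  transport cost 205, fixed 54 → total 259.
Compare {#4}: transport cost 233 + fixed 32 = 265.
Compare {#1, #2, #4}: transport cost 191 + fixed 75 = 266.
Compare {#1, #4}: transport cost 219 + fixed 53 = 272.
All other subsets cost ≥ 265. Minimum total cost: 259.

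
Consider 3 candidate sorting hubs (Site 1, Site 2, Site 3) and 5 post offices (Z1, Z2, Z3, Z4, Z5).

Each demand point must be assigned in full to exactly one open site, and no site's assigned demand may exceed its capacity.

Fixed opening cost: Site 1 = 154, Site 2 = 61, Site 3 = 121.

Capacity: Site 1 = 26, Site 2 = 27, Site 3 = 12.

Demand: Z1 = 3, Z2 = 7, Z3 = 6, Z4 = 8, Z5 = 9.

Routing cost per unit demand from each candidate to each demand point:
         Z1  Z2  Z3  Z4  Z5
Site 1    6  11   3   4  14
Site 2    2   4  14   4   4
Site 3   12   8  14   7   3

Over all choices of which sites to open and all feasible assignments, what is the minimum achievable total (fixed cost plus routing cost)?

Open {Site 1, Site 2}; cheapest assignment that respects the capacities:
  Site 1 (cap 26, load 14): Z3, Z4 — cost 6×3 + 8×4 = 50
  Site 2 (cap 27, load 19): Z1, Z2, Z5 — cost 3×2 + 7×4 + 9×4 = 70
  Shipping 120, fixed 215 → total 335.
  Any other capacity-feasible assignment to {Site 1, Site 2} ships for at least 120.
Compare {Site 2, Site 3}: its best feasible assignment gives total 359.
Compare {Site 1, Site 3}: its best feasible assignment gives total 447.
Every other set of open sites that can feasibly serve all demand totals ≥ 359 even under its best assignment. Minimum: 335.

335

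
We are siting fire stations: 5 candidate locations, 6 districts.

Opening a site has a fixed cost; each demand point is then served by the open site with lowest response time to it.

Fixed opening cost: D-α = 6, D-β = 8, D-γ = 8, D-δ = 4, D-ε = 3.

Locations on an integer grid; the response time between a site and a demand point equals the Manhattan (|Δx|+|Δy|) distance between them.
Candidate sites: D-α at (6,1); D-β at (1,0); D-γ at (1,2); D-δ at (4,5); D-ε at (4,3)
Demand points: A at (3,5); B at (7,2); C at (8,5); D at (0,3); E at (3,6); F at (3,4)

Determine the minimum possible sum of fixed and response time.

24

Open {D-δ, D-ε}: assign each demand point to its cheapest open site.
  A→D-δ 1, B→D-ε 4, C→D-δ 4, D→D-ε 4, E→D-δ 2, F→D-δ 2
  response time 17, fixed 7 → total 24.
Compare {D-δ}: response time 21 + fixed 4 = 25.
Compare {D-ε}: response time 23 + fixed 3 = 26.
Compare {D-α, D-δ}: response time 17 + fixed 10 = 27.
All other subsets cost ≥ 25. Minimum total cost: 24.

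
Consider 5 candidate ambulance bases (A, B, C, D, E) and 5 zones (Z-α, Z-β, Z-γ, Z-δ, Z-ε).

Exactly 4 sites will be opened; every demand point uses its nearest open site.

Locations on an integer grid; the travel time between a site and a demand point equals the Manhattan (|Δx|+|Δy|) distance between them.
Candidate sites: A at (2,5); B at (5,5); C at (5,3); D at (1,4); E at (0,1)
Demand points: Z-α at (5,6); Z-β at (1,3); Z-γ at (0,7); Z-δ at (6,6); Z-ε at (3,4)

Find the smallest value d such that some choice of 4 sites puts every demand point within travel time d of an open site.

4

Open {A, B, C, D}.
  Farthest demand point is Z-γ at travel time 4 (to A); all others are ≤ 4.
With {A, B, C, E} the worst case is 4.
With {A, B, D, E} the worst case is 4.
No size-4 selection achieves below 4.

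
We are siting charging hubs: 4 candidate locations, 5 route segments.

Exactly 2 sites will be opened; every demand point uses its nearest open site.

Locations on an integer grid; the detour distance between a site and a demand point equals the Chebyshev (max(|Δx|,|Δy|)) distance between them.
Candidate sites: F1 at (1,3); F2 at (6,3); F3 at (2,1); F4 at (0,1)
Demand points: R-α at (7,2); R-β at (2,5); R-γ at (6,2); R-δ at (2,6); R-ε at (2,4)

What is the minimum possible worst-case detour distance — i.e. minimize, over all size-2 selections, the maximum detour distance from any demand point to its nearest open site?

Open {F1, F2}.
  Farthest demand point is R-δ at detour distance 3 (to F1); all others are ≤ 3.
With {F2, F3} the worst case is 4.
With {F2, F4} the worst case is 4.
No size-2 selection achieves below 3.

3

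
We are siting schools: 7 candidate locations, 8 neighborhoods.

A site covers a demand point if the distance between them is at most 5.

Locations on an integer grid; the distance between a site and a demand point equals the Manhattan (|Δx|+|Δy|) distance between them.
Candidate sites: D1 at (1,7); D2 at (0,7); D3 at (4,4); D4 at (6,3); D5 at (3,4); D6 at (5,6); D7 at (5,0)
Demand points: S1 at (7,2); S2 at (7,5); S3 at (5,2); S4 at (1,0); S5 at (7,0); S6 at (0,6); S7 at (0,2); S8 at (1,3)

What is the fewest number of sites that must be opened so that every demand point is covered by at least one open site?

Coverage sets (demand points within 5 of each site):
  D1: {S6, S8}
  D2: {S6, S7, S8}
  D3: {S1, S2, S3, S8}
  D4: {S1, S2, S3, S5, S8}
  D5: {S2, S3, S6, S7, S8}
  D6: {S2, S3, S6}
  D7: {S1, S3, S4, S5}
No single site covers all 8 demand points.
But {D5, D7} covers everything, so the minimum is 2.

2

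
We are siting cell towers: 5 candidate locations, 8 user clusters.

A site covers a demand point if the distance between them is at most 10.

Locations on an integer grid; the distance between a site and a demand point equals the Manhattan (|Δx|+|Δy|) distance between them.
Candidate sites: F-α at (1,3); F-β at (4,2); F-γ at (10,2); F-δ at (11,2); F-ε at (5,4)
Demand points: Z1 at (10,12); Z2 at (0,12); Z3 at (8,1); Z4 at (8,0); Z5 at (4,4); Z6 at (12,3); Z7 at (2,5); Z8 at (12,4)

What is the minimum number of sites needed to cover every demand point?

Coverage sets (demand points within 10 of each site):
  F-α: {Z2, Z3, Z4, Z5, Z7}
  F-β: {Z3, Z4, Z5, Z6, Z7, Z8}
  F-γ: {Z1, Z3, Z4, Z5, Z6, Z8}
  F-δ: {Z3, Z4, Z5, Z6, Z8}
  F-ε: {Z3, Z4, Z5, Z6, Z7, Z8}
No single site covers all 8 demand points.
But {F-α, F-γ} covers everything, so the minimum is 2.

2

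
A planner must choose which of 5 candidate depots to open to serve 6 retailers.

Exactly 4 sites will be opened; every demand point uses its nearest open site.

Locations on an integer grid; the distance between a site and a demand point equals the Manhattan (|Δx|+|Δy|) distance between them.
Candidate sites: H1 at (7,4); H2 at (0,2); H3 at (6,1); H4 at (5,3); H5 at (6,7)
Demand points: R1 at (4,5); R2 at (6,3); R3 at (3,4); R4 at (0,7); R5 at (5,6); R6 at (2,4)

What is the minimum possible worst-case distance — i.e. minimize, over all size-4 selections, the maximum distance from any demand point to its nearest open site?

Open {H1, H2, H3, H4}.
  Farthest demand point is R4 at distance 5 (to H2); all others are ≤ 5.
With {H1, H2, H3, H5} the worst case is 5.
With {H1, H2, H4, H5} the worst case is 5.
No size-4 selection achieves below 5.

5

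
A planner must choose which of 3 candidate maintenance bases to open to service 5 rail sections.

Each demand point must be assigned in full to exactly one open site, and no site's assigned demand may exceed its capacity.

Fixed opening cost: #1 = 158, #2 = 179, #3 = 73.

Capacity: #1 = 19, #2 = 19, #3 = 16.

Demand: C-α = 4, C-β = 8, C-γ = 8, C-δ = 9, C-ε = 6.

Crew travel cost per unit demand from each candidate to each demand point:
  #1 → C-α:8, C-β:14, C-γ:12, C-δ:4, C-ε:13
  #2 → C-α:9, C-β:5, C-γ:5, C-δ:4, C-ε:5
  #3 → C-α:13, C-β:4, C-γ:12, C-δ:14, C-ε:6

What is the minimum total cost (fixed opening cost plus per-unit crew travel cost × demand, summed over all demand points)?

482

Open {#2, #3}; cheapest assignment that respects the capacities:
  #2 (cap 19, load 19): C-α, C-δ, C-ε — cost 4×9 + 9×4 + 6×5 = 102
  #3 (cap 16, load 16): C-β, C-γ — cost 8×4 + 8×12 = 128
  Shipping 230, fixed 252 → total 482.
  Any other capacity-feasible assignment to {#2, #3} ships for at least 230.
Compare {#1, #3}: its best feasible assignment gives total 505.
Compare {#1, #2}: its best feasible assignment gives total 563.
Every other set of open sites that can feasibly serve all demand totals ≥ 505 even under its best assignment. Minimum: 482.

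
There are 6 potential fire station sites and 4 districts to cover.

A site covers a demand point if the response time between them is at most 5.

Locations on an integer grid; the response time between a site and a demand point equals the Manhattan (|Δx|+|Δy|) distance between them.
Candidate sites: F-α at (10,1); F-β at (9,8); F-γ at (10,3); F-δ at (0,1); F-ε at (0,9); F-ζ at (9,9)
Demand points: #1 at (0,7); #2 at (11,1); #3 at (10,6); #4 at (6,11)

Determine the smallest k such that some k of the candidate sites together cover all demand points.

Coverage sets (demand points within 5 of each site):
  F-α: {#2, #3}
  F-β: {#3}
  F-γ: {#2, #3}
  F-δ: {}
  F-ε: {#1}
  F-ζ: {#3, #4}
No 2 sites suffice: every size-2 union leaves at least one demand point uncovered.
But {F-α, F-ε, F-ζ} covers everything, so the minimum is 3.

3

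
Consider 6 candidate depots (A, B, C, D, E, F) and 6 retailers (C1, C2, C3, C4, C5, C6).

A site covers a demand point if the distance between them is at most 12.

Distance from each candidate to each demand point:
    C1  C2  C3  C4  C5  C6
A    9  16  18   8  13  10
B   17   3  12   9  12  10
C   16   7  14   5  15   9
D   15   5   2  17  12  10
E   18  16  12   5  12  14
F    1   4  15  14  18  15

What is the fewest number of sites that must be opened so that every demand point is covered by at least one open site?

2

Coverage sets (demand points within 12 of each site):
  A: {C1, C4, C6}
  B: {C2, C3, C4, C5, C6}
  C: {C2, C4, C6}
  D: {C2, C3, C5, C6}
  E: {C3, C4, C5}
  F: {C1, C2}
No single site covers all 6 demand points.
But {A, B} covers everything, so the minimum is 2.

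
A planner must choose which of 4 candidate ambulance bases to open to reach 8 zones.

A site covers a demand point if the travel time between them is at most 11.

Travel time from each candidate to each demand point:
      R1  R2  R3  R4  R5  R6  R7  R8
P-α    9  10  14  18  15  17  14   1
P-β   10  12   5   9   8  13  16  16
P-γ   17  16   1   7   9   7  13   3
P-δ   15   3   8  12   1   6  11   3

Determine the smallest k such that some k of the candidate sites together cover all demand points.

Coverage sets (demand points within 11 of each site):
  P-α: {R1, R2, R8}
  P-β: {R1, R3, R4, R5}
  P-γ: {R3, R4, R5, R6, R8}
  P-δ: {R2, R3, R5, R6, R7, R8}
No single site covers all 8 demand points.
But {P-β, P-δ} covers everything, so the minimum is 2.

2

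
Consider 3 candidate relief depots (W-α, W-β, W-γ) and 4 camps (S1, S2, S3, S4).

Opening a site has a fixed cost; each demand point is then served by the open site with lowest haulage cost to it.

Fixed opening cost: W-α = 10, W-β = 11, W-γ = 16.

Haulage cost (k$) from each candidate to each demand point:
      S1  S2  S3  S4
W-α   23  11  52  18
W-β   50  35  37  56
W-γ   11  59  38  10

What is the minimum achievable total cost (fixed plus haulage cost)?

96

Open {W-α, W-γ}: assign each demand point to its cheapest open site.
  S1→W-γ 11, S2→W-α 11, S3→W-γ 38, S4→W-γ 10
  haulage cost 70, fixed 26 → total 96.
Compare {W-α, W-β, W-γ}: haulage cost 69 + fixed 37 = 106.
Compare {W-α, W-β}: haulage cost 89 + fixed 21 = 110.
Compare {W-α}: haulage cost 104 + fixed 10 = 114.
All other subsets cost ≥ 106. Minimum total cost: 96.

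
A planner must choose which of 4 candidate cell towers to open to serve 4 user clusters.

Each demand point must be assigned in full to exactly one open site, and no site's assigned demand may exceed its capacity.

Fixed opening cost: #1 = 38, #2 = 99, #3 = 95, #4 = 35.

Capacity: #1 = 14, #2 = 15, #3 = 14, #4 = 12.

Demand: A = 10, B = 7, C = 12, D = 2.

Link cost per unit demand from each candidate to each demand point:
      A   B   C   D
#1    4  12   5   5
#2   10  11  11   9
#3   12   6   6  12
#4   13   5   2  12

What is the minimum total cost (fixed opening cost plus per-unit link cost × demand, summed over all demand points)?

Open {#1, #3, #4}; cheapest assignment that respects the capacities:
  #1 (cap 14, load 12): A, D — cost 10×4 + 2×5 = 50
  #3 (cap 14, load 7): B — cost 7×6 = 42
  #4 (cap 12, load 12): C — cost 12×2 = 24
  Shipping 116, fixed 168 → total 284.
  Any other capacity-feasible assignment to {#1, #3, #4} ships for at least 116.
Compare {#1, #2, #4}: its best feasible assignment gives total 323.
Compare {#1, #2, #3, #4}: its best feasible assignment gives total 383.
Every other set of open sites that can feasibly serve all demand totals ≥ 323 even under its best assignment. Minimum: 284.

284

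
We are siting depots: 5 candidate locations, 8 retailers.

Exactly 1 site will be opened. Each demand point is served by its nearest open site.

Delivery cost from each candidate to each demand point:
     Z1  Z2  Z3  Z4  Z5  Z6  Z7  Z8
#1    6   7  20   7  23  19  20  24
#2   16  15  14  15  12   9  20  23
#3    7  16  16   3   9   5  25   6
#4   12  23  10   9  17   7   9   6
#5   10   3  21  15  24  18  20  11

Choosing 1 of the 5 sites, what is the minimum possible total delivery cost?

87

Open {#3}.
  Z1→#3 7, Z2→#3 16, Z3→#3 16, Z4→#3 3, Z5→#3 9, Z6→#3 5, Z7→#3 25, Z8→#3 6  ⇒ total 87.
Compare {#4}: total 93.
Compare {#5}: total 122.
No size-1 selection does better; minimum is 87.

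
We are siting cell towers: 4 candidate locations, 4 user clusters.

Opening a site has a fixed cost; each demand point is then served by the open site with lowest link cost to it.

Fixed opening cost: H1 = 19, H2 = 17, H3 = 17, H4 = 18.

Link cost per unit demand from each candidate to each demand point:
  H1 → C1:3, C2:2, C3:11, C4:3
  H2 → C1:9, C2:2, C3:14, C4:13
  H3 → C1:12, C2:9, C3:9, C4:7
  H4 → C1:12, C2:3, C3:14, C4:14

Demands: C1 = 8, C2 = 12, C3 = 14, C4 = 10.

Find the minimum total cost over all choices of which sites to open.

240

Open {H1, H3}: assign each demand point to its cheapest open site.
  C1→H1 8×3=24, C2→H1 12×2=24, C3→H3 14×9=126, C4→H1 10×3=30
  link cost 204, fixed 36 → total 240.
Compare {H1}: link cost 232 + fixed 19 = 251.
Compare {H1, H2, H3}: link cost 204 + fixed 53 = 257.
Compare {H1, H3, H4}: link cost 204 + fixed 54 = 258.
All other subsets cost ≥ 251. Minimum total cost: 240.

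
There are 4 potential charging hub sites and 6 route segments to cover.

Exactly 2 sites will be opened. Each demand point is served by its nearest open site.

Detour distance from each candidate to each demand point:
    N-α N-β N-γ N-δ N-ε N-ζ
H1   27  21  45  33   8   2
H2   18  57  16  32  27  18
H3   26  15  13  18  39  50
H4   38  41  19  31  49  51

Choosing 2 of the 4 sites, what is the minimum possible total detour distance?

Open {H1, H3}.
  N-α→H3 26, N-β→H3 15, N-γ→H3 13, N-δ→H3 18, N-ε→H1 8, N-ζ→H1 2  ⇒ total 82.
Compare {H1, H2}: total 97.
Compare {H1, H4}: total 108.
No size-2 selection does better; minimum is 82.

82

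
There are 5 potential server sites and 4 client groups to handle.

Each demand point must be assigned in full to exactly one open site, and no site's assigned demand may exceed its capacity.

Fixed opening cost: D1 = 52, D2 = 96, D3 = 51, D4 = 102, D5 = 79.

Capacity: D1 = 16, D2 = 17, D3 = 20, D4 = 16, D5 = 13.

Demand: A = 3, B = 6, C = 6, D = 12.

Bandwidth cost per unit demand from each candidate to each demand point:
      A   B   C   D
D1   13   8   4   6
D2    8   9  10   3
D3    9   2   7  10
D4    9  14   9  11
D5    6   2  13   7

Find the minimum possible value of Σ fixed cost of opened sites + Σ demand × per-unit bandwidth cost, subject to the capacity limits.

Open {D1, D3}; cheapest assignment that respects the capacities:
  D1 (cap 16, load 12): D — cost 12×6 = 72
  D3 (cap 20, load 15): A, B, C — cost 3×9 + 6×2 + 6×7 = 81
  Shipping 153, fixed 103 → total 256.
  Any other capacity-feasible assignment to {D1, D3} ships for at least 153.
Compare {D2, D3}: its best feasible assignment gives total 261.
Compare {D1, D2}: its best feasible assignment gives total 280.
Every other set of open sites that can feasibly serve all demand totals ≥ 261 even under its best assignment. Minimum: 256.

256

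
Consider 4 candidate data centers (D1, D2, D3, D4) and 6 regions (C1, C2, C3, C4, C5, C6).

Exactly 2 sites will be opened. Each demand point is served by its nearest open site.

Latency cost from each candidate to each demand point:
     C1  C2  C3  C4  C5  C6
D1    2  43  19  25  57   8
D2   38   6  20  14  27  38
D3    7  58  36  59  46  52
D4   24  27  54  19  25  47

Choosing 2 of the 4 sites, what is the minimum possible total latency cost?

Open {D1, D2}.
  C1→D1 2, C2→D2 6, C3→D1 19, C4→D2 14, C5→D2 27, C6→D1 8  ⇒ total 76.
Compare {D1, D4}: total 100.
Compare {D2, D3}: total 112.
No size-2 selection does better; minimum is 76.

76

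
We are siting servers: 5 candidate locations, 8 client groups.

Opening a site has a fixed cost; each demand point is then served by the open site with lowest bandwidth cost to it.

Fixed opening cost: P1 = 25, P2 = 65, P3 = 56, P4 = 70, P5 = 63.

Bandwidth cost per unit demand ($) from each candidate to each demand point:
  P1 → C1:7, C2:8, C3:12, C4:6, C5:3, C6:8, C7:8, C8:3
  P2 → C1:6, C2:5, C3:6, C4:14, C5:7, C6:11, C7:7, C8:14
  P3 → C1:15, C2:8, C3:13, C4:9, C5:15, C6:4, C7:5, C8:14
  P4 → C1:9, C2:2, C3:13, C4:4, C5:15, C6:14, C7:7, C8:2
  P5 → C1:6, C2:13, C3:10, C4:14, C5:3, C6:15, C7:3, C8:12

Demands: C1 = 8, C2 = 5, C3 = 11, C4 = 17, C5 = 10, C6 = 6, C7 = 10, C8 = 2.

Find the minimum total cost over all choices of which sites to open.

485

Open {P1, P2}: assign each demand point to its cheapest open site.
  C1→P2 8×6=48, C2→P2 5×5=25, C3→P2 11×6=66, C4→P1 17×6=102, C5→P1 10×3=30, C6→P1 6×8=48, C7→P2 10×7=70, C8→P1 2×3=6
  bandwidth cost 395, fixed 90 → total 485.
Compare {P1, P2, P3}: bandwidth cost 351 + fixed 146 = 497.
Compare {P1, P5}: bandwidth cost 414 + fixed 88 = 502.
Compare {P1, P2, P4}: bandwidth cost 344 + fixed 160 = 504.
All other subsets cost ≥ 497. Minimum total cost: 485.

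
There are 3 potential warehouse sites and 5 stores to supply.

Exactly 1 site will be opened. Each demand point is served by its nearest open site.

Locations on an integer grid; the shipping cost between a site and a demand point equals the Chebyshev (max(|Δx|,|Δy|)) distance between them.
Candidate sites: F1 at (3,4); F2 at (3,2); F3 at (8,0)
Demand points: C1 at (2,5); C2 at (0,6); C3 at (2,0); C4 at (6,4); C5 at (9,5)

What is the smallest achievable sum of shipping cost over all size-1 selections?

17

Open {F1}.
  C1→F1 1, C2→F1 3, C3→F1 4, C4→F1 3, C5→F1 6  ⇒ total 17.
Compare {F2}: total 18.
Compare {F3}: total 29.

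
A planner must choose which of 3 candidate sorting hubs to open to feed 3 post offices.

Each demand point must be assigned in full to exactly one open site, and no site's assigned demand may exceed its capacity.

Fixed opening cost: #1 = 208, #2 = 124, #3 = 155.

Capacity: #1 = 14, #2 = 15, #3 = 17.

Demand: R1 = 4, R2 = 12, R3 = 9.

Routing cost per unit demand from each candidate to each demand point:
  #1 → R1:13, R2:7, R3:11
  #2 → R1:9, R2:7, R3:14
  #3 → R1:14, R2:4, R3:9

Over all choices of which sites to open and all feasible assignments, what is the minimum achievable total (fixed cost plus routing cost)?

489

Open {#2, #3}; cheapest assignment that respects the capacities:
  #2 (cap 15, load 13): R1, R3 — cost 4×9 + 9×14 = 162
  #3 (cap 17, load 12): R2 — cost 12×4 = 48
  Shipping 210, fixed 279 → total 489.
  Any other capacity-feasible assignment to {#2, #3} ships for at least 210.
Compare {#1, #3}: its best feasible assignment gives total 562.
Compare {#1, #2}: its best feasible assignment gives total 567.
Every other set of open sites that can feasibly serve all demand totals ≥ 562 even under its best assignment. Minimum: 489.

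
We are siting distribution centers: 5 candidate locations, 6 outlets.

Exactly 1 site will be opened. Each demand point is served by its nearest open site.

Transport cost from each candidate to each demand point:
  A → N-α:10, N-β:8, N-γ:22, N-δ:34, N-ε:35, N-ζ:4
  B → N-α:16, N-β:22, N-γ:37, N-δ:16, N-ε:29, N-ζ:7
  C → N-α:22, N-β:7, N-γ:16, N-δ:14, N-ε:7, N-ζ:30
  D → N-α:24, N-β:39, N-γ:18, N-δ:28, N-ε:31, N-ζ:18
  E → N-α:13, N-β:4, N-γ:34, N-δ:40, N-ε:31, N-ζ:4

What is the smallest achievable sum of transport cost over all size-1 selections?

96

Open {C}.
  N-α→C 22, N-β→C 7, N-γ→C 16, N-δ→C 14, N-ε→C 7, N-ζ→C 30  ⇒ total 96.
Compare {A}: total 113.
Compare {E}: total 126.
No size-1 selection does better; minimum is 96.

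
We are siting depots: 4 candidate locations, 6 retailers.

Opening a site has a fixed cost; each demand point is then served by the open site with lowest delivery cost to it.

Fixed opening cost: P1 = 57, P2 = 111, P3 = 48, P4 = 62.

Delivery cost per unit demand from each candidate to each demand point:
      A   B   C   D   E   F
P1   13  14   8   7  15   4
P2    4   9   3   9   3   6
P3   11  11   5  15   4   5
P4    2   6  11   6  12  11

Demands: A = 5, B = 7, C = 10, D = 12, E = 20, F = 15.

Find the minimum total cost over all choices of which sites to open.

439

Open {P3, P4}: assign each demand point to its cheapest open site.
  A→P4 5×2=10, B→P4 7×6=42, C→P3 10×5=50, D→P4 12×6=72, E→P3 20×4=80, F→P3 15×5=75
  delivery cost 329, fixed 110 → total 439.
Compare {P2, P4}: delivery cost 304 + fixed 173 = 477.
Compare {P1, P3, P4}: delivery cost 314 + fixed 167 = 481.
Compare {P2}: delivery cost 371 + fixed 111 = 482.
All other subsets cost ≥ 477. Minimum total cost: 439.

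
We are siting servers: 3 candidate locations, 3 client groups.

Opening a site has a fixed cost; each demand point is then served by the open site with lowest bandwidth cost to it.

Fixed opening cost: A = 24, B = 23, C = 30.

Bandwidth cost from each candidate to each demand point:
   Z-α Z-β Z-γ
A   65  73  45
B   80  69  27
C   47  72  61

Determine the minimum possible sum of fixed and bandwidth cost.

196

Open {B, C}: assign each demand point to its cheapest open site.
  Z-α→C 47, Z-β→B 69, Z-γ→B 27
  bandwidth cost 143, fixed 53 → total 196.
Compare {B}: bandwidth cost 176 + fixed 23 = 199.
Compare {A}: bandwidth cost 183 + fixed 24 = 207.
Compare {A, B}: bandwidth cost 161 + fixed 47 = 208.
All other subsets cost ≥ 199. Minimum total cost: 196.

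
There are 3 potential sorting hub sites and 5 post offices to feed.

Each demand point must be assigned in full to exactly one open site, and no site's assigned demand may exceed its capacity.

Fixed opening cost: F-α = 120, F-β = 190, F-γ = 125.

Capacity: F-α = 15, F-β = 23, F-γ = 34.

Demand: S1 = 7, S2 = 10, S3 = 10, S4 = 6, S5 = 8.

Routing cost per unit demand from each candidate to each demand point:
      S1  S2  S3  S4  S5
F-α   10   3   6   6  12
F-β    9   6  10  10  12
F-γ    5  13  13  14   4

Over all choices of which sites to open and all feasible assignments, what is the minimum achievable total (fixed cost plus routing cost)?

Open {F-α, F-γ}; cheapest assignment that respects the capacities:
  F-α (cap 15, load 10): S2 — cost 10×3 = 30
  F-γ (cap 34, load 31): S1, S3, S4, S5 — cost 7×5 + 10×13 + 6×14 + 8×4 = 281
  Shipping 311, fixed 245 → total 556.
  Any other capacity-feasible assignment to {F-α, F-γ} ships for at least 311.
Compare {F-β, F-γ}: its best feasible assignment gives total 626.
Compare {F-α, F-β, F-γ}: its best feasible assignment gives total 682.
Every other set of open sites that can feasibly serve all demand totals ≥ 626 even under its best assignment. Minimum: 556.

556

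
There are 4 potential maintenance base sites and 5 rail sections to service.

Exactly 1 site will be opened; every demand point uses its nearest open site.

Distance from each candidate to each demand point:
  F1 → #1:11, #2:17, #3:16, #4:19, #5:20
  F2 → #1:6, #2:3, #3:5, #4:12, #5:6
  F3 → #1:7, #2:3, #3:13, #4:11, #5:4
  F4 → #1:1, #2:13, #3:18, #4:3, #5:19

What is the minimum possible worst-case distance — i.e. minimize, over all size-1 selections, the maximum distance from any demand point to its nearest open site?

12

Open {F2}.
  Farthest demand point is #4 at distance 12 (to F2); all others are ≤ 12.
With {F3} the worst case is 13.
With {F4} the worst case is 19.
No size-1 selection achieves below 12.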